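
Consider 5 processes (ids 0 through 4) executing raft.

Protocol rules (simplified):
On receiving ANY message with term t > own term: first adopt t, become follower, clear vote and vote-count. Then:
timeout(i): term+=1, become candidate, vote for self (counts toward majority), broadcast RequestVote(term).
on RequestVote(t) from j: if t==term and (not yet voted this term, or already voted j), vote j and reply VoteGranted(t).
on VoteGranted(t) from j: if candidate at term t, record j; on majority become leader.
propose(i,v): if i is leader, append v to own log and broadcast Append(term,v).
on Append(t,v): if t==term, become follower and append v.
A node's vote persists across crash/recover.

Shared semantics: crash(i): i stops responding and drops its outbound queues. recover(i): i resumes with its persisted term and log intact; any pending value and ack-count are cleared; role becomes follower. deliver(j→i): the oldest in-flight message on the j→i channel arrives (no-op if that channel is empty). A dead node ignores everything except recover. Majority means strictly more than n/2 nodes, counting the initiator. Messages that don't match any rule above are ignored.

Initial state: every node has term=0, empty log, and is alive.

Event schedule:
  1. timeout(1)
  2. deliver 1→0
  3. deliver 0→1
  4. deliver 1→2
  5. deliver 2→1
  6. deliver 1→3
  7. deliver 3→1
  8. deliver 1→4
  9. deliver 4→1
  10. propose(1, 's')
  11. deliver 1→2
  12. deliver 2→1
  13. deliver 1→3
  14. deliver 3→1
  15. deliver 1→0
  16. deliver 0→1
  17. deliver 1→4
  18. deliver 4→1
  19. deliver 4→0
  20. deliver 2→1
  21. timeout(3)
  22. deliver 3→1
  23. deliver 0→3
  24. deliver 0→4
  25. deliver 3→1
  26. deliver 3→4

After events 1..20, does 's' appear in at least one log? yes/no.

yes

step 1 timeout(1): 1={cand,t=1,log=-}
step 2 deliver 1→0: 0={foll,t=1,log=-}
step 3 deliver 0→1: —
step 4 deliver 1→2: 2={foll,t=1,log=-}
step 5 deliver 2→1: 1={lead,t=1,log=-}
step 6 deliver 1→3: 3={foll,t=1,log=-}
step 7 deliver 3→1: —
step 8 deliver 1→4: 4={foll,t=1,log=-}
step 9 deliver 4→1: —
step 10 propose(1,'s'): 1={lead,t=1,log=s}
step 11 deliver 1→2: 2={foll,t=1,log=s}
step 12 deliver 2→1: —
step 13 deliver 1→3: 3={foll,t=1,log=s}
step 14 deliver 3→1: —
step 15 deliver 1→0: 0={foll,t=1,log=s}
step 16 deliver 0→1: —
step 17 deliver 1→4: 4={foll,t=1,log=s}
step 18 deliver 4→1: —
step 19 deliver 4→0: —
step 20 deliver 2→1: —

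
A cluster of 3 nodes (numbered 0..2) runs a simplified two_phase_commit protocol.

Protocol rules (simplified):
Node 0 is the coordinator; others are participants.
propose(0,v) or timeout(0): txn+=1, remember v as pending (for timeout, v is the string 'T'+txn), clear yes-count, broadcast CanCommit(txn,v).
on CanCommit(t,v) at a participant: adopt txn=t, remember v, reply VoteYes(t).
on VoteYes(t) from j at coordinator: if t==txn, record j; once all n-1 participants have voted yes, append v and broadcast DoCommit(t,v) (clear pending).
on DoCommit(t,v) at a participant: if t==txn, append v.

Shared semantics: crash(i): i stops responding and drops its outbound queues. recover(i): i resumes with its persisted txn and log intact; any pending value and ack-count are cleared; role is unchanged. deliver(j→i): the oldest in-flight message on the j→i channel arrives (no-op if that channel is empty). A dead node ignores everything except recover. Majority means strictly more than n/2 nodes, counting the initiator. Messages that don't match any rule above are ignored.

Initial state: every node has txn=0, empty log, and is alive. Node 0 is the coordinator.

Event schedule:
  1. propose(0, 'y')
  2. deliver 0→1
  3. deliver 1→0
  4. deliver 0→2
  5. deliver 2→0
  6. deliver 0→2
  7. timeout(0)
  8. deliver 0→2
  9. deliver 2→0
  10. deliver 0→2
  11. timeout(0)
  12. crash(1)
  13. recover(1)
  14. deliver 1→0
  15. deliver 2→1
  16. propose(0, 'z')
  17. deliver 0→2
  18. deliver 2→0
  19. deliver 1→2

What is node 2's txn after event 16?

1. propose(0,'y'):  <0:coor t1 ->
2. deliver 0→1:  <1:part t1 ->
3. deliver 1→0:  nop
4. deliver 0→2:  <2:part t1 ->
5. deliver 2→0:  <0:coor t1 y>
6. deliver 0→2:  <2:part t1 y>
7. timeout(0):  <0:coor t2 y>
8. deliver 0→2:  <2:part t2 y>
9. deliver 2→0:  nop
10. deliver 0→2:  nop
11. timeout(0):  <0:coor t3 y>
12. crash(1):  <1:✗part t1 ->
13. recover(1):  <1:part t1 ->
14. deliver 1→0:  nop
15. deliver 2→1:  nop
16. propose(0,'z'):  <0:coor t4 y>

2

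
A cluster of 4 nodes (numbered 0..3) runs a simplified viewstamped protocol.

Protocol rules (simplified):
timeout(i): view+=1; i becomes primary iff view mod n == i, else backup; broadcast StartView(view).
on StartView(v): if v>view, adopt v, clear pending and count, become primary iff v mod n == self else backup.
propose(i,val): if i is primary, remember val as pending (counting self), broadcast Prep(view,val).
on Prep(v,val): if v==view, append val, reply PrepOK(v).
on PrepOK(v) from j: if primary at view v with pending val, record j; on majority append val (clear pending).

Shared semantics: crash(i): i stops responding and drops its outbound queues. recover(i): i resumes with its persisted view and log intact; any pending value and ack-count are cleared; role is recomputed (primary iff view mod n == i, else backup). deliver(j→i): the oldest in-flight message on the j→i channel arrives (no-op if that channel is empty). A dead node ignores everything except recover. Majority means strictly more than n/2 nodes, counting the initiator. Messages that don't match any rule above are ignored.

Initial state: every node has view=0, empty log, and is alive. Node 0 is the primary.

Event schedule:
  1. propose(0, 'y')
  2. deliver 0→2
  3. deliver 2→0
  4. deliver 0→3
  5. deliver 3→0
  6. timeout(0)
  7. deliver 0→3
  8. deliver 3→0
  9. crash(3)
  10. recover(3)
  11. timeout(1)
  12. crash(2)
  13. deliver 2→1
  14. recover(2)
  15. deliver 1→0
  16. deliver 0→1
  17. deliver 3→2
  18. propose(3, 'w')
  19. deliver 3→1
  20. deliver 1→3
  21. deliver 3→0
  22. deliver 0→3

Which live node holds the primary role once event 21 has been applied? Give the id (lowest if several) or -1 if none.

1

step 1 propose(0,'y'): —
step 2 deliver 0→2: 2={back,v=0,log=y}
step 3 deliver 2→0: —
step 4 deliver 0→3: 3={back,v=0,log=y}
step 5 deliver 3→0: 0={prim,v=0,log=y}
step 6 timeout(0): 0={back,v=1,log=y}
step 7 deliver 0→3: 3={back,v=1,log=y}
step 8 deliver 3→0: —
step 9 crash(3): 3={✗back,v=1,log=y}
step 10 recover(3): 3={back,v=1,log=y}
step 11 timeout(1): 1={prim,v=1,log=-}
step 12 crash(2): 2={✗back,v=0,log=y}
step 13 deliver 2→1: —
step 14 recover(2): 2={back,v=0,log=y}
step 15 deliver 1→0: —
step 16 deliver 0→1: —
step 17 deliver 3→2: —
step 18 propose(3,'w'): —
step 19 deliver 3→1: —
step 20 deliver 1→3: —
step 21 deliver 3→0: —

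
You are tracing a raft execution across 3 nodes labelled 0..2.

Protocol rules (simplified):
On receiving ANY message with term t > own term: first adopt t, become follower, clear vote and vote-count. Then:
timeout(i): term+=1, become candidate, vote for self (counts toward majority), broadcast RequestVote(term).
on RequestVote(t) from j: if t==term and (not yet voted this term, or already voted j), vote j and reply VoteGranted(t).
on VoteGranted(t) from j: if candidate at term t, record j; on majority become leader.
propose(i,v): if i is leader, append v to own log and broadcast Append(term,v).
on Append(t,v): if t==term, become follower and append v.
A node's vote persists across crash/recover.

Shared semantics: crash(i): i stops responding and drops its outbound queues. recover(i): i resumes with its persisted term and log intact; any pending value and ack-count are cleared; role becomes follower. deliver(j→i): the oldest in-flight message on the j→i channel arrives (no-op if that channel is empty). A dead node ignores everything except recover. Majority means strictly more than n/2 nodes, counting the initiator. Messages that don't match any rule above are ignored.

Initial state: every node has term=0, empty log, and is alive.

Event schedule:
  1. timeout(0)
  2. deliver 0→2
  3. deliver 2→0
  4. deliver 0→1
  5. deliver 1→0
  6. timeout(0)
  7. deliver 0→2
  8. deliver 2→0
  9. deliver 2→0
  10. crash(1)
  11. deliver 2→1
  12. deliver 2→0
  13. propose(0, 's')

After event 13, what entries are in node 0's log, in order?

step 1 timeout(0): 0={cand,t=1,log=-}
step 2 deliver 0→2: 2={foll,t=1,log=-}
step 3 deliver 2→0: 0={lead,t=1,log=-}
step 4 deliver 0→1: 1={foll,t=1,log=-}
step 5 deliver 1→0: —
step 6 timeout(0): 0={cand,t=2,log=-}
step 7 deliver 0→2: 2={foll,t=2,log=-}
step 8 deliver 2→0: 0={lead,t=2,log=-}
step 9 deliver 2→0: —
step 10 crash(1): 1={✗foll,t=1,log=-}
step 11 deliver 2→1: —
step 12 deliver 2→0: —
step 13 propose(0,'s'): 0={lead,t=2,log=s}

s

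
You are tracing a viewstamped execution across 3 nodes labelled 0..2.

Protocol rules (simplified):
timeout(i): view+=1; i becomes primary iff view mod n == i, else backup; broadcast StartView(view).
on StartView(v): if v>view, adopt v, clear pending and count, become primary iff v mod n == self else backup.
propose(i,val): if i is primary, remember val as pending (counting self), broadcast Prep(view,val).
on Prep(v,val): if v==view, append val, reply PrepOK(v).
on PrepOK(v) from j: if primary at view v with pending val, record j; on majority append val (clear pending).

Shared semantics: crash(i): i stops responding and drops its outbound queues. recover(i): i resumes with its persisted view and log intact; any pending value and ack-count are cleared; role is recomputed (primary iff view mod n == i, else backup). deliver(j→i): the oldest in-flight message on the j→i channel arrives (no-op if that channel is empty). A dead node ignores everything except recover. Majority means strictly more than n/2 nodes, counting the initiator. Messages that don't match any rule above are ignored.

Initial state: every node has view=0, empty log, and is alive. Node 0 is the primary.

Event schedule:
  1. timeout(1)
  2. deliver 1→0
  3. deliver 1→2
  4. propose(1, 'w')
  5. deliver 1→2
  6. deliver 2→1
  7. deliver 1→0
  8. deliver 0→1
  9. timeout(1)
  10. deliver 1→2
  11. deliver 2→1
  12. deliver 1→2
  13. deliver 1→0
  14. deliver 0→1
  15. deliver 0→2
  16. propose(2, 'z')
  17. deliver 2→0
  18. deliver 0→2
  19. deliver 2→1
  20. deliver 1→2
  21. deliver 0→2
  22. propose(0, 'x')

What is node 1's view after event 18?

2

[1] timeout(1) → N1(prim v1 [-])
[2] deliver 1→0 → N0(back v1 [-])
[3] deliver 1→2 → N2(back v1 [-])
[4] propose(1,'w') → ∅
[5] deliver 1→2 → N2(back v1 [w])
[6] deliver 2→1 → N1(prim v1 [w])
[7] deliver 1→0 → N0(back v1 [w])
[8] deliver 0→1 → ∅
[9] timeout(1) → N1(back v2 [w])
[10] deliver 1→2 → N2(prim v2 [w])
[11] deliver 2→1 → ∅
[12] deliver 1→2 → ∅
[13] deliver 1→0 → N0(back v2 [w])
[14] deliver 0→1 → ∅
[15] deliver 0→2 → ∅
[16] propose(2,'z') → ∅
[17] deliver 2→0 → N0(back v2 [w,z])
[18] deliver 0→2 → N2(prim v2 [w,z])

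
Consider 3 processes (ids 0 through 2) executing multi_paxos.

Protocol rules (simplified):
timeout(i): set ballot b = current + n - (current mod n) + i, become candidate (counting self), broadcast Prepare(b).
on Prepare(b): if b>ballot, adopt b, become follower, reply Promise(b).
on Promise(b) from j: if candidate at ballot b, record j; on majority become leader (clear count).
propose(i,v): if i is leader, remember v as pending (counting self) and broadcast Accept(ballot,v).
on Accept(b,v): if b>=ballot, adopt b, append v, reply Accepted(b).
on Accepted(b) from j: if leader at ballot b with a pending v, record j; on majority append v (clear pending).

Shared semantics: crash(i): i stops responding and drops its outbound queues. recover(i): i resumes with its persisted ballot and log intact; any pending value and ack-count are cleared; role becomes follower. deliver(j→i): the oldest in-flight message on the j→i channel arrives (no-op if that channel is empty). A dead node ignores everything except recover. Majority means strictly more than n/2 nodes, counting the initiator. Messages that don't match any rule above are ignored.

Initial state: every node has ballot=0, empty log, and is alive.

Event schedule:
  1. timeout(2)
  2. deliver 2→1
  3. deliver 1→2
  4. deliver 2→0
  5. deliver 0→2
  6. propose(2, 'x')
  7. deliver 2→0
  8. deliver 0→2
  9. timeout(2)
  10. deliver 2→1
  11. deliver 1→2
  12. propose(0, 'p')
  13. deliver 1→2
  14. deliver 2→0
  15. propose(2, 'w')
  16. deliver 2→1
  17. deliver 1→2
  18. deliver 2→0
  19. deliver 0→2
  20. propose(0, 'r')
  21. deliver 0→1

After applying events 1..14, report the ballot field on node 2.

8

[1] timeout(2) → N2(cand b5 [-])
[2] deliver 2→1 → N1(foll b5 [-])
[3] deliver 1→2 → N2(lead b5 [-])
[4] deliver 2→0 → N0(foll b5 [-])
[5] deliver 0→2 → ∅
[6] propose(2,'x') → ∅
[7] deliver 2→0 → N0(foll b5 [x])
[8] deliver 0→2 → N2(lead b5 [x])
[9] timeout(2) → N2(cand b8 [x])
[10] deliver 2→1 → N1(foll b5 [x])
[11] deliver 1→2 → ∅
[12] propose(0,'p') → ∅
[13] deliver 1→2 → ∅
[14] deliver 2→0 → N0(foll b8 [x])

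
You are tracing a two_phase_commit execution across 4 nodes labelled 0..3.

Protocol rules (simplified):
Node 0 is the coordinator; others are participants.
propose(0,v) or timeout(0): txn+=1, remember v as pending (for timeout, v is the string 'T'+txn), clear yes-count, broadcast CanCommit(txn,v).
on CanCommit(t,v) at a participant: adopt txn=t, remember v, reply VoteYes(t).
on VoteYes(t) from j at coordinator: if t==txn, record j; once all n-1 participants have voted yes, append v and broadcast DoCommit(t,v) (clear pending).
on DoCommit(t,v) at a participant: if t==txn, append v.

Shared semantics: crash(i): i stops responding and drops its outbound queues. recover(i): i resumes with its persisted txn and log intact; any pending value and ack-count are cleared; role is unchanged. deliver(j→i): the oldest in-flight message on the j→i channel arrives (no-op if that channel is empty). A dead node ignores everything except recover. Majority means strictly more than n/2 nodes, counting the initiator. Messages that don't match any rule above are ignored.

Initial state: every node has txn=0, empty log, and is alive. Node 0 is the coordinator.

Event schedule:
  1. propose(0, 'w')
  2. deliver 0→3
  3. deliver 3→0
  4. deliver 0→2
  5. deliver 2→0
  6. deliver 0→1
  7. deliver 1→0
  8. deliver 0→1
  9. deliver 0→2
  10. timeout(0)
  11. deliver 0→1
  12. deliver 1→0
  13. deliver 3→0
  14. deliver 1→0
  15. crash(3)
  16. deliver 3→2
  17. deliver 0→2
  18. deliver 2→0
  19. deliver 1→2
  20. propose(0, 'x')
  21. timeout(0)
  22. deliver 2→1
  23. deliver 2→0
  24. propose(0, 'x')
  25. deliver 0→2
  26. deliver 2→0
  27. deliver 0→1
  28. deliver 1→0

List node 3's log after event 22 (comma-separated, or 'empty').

empty

after 1 — propose(0,'w'): n0:coor/t1/[-]
after 2 — deliver 0→3: n3:part/t1/[-]
after 3 — deliver 3→0: ·
after 4 — deliver 0→2: n2:part/t1/[-]
after 5 — deliver 2→0: ·
after 6 — deliver 0→1: n1:part/t1/[-]
after 7 — deliver 1→0: n0:coor/t1/[w]
after 8 — deliver 0→1: n1:part/t1/[w]
after 9 — deliver 0→2: n2:part/t1/[w]
after 10 — timeout(0): n0:coor/t2/[w]
after 11 — deliver 0→1: n1:part/t2/[w]
after 12 — deliver 1→0: ·
after 13 — deliver 3→0: ·
after 14 — deliver 1→0: ·
after 15 — crash(3): n3:✗part/t1/[-]
after 16 — deliver 3→2: ·
after 17 — deliver 0→2: n2:part/t2/[w]
after 18 — deliver 2→0: ·
after 19 — deliver 1→2: ·
after 20 — propose(0,'x'): n0:coor/t3/[w]
after 21 — timeout(0): n0:coor/t4/[w]
after 22 — deliver 2→1: ·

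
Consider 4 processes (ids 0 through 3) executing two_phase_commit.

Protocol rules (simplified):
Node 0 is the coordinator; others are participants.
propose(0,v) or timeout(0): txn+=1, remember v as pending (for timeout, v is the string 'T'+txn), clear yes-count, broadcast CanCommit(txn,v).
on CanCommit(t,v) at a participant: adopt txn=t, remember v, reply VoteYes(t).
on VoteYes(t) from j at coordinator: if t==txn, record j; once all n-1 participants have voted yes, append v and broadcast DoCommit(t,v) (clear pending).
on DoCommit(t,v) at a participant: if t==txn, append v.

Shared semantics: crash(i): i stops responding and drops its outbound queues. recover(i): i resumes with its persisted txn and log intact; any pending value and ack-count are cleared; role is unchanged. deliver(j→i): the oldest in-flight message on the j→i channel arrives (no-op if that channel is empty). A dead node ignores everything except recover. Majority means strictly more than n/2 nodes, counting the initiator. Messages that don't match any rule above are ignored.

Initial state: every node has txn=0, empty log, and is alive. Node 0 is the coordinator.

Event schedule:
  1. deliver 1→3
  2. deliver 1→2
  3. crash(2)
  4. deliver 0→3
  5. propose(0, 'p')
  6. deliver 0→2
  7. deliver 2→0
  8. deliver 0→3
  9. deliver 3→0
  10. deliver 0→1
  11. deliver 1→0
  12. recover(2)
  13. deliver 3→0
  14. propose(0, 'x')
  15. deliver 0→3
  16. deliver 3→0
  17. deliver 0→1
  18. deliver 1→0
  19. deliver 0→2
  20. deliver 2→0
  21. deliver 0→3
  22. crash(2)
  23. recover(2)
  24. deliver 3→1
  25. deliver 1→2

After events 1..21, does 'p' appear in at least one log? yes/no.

no

[1] deliver 1→3 → ∅
[2] deliver 1→2 → ∅
[3] crash(2) → N2(✗part t0 [-])
[4] deliver 0→3 → ∅
[5] propose(0,'p') → N0(coor t1 [-])
[6] deliver 0→2 → ∅
[7] deliver 2→0 → ∅
[8] deliver 0→3 → N3(part t1 [-])
[9] deliver 3→0 → ∅
[10] deliver 0→1 → N1(part t1 [-])
[11] deliver 1→0 → ∅
[12] recover(2) → N2(part t0 [-])
[13] deliver 3→0 → ∅
[14] propose(0,'x') → N0(coor t2 [-])
[15] deliver 0→3 → N3(part t2 [-])
[16] deliver 3→0 → ∅
[17] deliver 0→1 → N1(part t2 [-])
[18] deliver 1→0 → ∅
[19] deliver 0→2 → N2(part t1 [-])
[20] deliver 2→0 → ∅
[21] deliver 0→3 → ∅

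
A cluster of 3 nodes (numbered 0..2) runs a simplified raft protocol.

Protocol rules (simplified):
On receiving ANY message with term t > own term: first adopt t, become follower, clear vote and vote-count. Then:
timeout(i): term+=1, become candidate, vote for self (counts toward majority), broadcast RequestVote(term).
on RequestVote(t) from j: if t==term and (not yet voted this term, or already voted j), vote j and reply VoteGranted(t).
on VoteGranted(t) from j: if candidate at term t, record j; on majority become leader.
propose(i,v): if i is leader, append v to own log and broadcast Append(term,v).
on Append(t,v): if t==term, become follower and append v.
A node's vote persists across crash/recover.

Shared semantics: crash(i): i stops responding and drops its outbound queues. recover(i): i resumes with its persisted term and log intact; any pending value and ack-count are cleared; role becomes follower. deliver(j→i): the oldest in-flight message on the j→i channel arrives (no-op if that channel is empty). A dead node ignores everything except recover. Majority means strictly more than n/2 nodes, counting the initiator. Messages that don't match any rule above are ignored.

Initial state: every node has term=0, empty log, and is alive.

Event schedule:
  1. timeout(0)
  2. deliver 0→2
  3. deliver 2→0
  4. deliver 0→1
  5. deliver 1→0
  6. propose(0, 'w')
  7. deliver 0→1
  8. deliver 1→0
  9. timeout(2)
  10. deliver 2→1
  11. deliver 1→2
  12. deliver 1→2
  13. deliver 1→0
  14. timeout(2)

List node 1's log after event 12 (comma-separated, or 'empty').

[1] timeout(0) → N0(cand t1 [-])
[2] deliver 0→2 → N2(foll t1 [-])
[3] deliver 2→0 → N0(lead t1 [-])
[4] deliver 0→1 → N1(foll t1 [-])
[5] deliver 1→0 → ∅
[6] propose(0,'w') → N0(lead t1 [w])
[7] deliver 0→1 → N1(foll t1 [w])
[8] deliver 1→0 → ∅
[9] timeout(2) → N2(cand t2 [-])
[10] deliver 2→1 → N1(foll t2 [w])
[11] deliver 1→2 → N2(lead t2 [-])
[12] deliver 1→2 → ∅

w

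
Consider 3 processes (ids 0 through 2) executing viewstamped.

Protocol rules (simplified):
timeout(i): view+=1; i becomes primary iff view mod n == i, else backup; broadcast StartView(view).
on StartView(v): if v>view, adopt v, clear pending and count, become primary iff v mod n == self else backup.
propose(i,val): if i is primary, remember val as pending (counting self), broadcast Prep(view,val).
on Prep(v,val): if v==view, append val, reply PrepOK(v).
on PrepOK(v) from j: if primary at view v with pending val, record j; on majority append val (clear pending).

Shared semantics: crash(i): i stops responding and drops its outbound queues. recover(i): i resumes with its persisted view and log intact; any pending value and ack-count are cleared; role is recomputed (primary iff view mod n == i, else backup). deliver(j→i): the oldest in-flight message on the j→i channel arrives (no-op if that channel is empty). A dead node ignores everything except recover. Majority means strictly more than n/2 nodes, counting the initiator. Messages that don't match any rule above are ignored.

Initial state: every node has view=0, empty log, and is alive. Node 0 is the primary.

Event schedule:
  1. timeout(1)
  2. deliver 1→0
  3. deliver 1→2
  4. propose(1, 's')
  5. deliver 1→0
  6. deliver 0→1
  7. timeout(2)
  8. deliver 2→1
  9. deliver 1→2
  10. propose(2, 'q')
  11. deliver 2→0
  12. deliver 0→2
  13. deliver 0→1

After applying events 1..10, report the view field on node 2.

e1 timeout(1): 1[prim,v=1,-]
e2 deliver 1→0: 0[back,v=1,-]
e3 deliver 1→2: 2[back,v=1,-]
e4 propose(1,'s'): ·
e5 deliver 1→0: 0[back,v=1,s]
e6 deliver 0→1: 1[prim,v=1,s]
e7 timeout(2): 2[prim,v=2,-]
e8 deliver 2→1: 1[back,v=2,s]
e9 deliver 1→2: ·
e10 propose(2,'q'): ·

2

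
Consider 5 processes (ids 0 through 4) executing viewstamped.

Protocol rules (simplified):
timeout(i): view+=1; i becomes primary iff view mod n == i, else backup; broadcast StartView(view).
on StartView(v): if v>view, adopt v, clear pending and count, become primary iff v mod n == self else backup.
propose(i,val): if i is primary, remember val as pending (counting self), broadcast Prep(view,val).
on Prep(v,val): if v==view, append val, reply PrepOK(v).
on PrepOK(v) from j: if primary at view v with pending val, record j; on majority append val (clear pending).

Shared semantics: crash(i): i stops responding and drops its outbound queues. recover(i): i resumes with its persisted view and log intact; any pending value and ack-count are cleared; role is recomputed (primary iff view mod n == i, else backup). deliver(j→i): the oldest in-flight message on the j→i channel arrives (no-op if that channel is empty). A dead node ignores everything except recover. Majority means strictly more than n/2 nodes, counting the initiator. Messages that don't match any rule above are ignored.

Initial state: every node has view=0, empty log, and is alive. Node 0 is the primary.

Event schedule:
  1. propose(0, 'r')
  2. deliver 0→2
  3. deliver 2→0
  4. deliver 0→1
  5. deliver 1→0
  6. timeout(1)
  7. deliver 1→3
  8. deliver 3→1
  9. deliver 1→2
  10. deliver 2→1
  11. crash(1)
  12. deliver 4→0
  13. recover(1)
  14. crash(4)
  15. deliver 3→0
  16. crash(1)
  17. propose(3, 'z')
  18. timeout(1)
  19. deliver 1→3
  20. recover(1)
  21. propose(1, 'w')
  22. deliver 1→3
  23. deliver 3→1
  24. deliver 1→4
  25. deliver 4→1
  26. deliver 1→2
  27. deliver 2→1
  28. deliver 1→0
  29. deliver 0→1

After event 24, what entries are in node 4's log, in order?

empty

step 1 propose(0,'r'): —
step 2 deliver 0→2: 2={back,v=0,log=r}
step 3 deliver 2→0: —
step 4 deliver 0→1: 1={back,v=0,log=r}
step 5 deliver 1→0: 0={prim,v=0,log=r}
step 6 timeout(1): 1={prim,v=1,log=r}
step 7 deliver 1→3: 3={back,v=1,log=-}
step 8 deliver 3→1: —
step 9 deliver 1→2: 2={back,v=1,log=r}
step 10 deliver 2→1: —
step 11 crash(1): 1={✗prim,v=1,log=r}
step 12 deliver 4→0: —
step 13 recover(1): 1={prim,v=1,log=r}
step 14 crash(4): 4={✗back,v=0,log=-}
step 15 deliver 3→0: —
step 16 crash(1): 1={✗prim,v=1,log=r}
step 17 propose(3,'z'): —
step 18 timeout(1): —
step 19 deliver 1→3: —
step 20 recover(1): 1={prim,v=1,log=r}
step 21 propose(1,'w'): —
step 22 deliver 1→3: 3={back,v=1,log=w}
step 23 deliver 3→1: —
step 24 deliver 1→4: —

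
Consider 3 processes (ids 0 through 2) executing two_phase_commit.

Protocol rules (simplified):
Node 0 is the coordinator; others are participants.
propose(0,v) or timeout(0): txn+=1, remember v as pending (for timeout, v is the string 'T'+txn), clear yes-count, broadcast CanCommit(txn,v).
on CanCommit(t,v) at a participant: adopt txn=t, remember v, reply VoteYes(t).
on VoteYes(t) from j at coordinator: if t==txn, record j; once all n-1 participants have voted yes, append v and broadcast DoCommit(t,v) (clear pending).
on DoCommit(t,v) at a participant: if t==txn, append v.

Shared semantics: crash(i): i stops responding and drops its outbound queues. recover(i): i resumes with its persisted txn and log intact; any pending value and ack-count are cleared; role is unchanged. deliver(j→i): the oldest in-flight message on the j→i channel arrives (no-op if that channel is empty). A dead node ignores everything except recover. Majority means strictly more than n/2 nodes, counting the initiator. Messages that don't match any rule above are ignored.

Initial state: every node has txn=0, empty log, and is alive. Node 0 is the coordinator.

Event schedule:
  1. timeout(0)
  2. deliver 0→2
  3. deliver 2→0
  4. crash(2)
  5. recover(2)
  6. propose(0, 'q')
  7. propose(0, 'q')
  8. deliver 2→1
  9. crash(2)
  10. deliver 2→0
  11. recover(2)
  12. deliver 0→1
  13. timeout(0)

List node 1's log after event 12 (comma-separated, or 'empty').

1. timeout(0):  <0:coor t1 ->
2. deliver 0→2:  <2:part t1 ->
3. deliver 2→0:  nop
4. crash(2):  <2:✗part t1 ->
5. recover(2):  <2:part t1 ->
6. propose(0,'q'):  <0:coor t2 ->
7. propose(0,'q'):  <0:coor t3 ->
8. deliver 2→1:  nop
9. crash(2):  <2:✗part t1 ->
10. deliver 2→0:  nop
11. recover(2):  <2:part t1 ->
12. deliver 0→1:  <1:part t1 ->

empty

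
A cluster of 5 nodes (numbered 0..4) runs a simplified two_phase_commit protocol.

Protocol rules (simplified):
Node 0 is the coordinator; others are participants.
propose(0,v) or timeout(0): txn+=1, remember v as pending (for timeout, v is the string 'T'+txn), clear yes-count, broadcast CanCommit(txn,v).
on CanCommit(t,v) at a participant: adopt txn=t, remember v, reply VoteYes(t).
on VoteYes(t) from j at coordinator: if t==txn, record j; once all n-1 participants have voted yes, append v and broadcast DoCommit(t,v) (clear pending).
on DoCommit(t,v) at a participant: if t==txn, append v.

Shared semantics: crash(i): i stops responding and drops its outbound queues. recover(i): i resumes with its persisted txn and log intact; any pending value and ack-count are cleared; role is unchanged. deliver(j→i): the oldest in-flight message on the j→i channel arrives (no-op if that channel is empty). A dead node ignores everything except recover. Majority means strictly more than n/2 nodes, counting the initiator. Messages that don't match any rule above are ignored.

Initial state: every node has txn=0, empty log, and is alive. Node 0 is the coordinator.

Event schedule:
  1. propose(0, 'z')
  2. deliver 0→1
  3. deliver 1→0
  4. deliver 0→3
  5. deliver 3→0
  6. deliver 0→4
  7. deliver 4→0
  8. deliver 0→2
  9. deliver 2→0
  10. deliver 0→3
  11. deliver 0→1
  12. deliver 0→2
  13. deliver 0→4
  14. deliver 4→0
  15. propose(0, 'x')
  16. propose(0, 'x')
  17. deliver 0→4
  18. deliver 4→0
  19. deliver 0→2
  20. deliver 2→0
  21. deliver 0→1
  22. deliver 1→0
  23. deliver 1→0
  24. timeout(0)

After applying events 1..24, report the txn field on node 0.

[1] propose(0,'z') → N0(coor t1 [-])
[2] deliver 0→1 → N1(part t1 [-])
[3] deliver 1→0 → ∅
[4] deliver 0→3 → N3(part t1 [-])
[5] deliver 3→0 → ∅
[6] deliver 0→4 → N4(part t1 [-])
[7] deliver 4→0 → ∅
[8] deliver 0→2 → N2(part t1 [-])
[9] deliver 2→0 → N0(coor t1 [z])
[10] deliver 0→3 → N3(part t1 [z])
[11] deliver 0→1 → N1(part t1 [z])
[12] deliver 0→2 → N2(part t1 [z])
[13] deliver 0→4 → N4(part t1 [z])
[14] deliver 4→0 → ∅
[15] propose(0,'x') → N0(coor t2 [z])
[16] propose(0,'x') → N0(coor t3 [z])
[17] deliver 0→4 → N4(part t2 [z])
[18] deliver 4→0 → ∅
[19] deliver 0→2 → N2(part t2 [z])
[20] deliver 2→0 → ∅
[21] deliver 0→1 → N1(part t2 [z])
[22] deliver 1→0 → ∅
[23] deliver 1→0 → ∅
[24] timeout(0) → N0(coor t4 [z])

4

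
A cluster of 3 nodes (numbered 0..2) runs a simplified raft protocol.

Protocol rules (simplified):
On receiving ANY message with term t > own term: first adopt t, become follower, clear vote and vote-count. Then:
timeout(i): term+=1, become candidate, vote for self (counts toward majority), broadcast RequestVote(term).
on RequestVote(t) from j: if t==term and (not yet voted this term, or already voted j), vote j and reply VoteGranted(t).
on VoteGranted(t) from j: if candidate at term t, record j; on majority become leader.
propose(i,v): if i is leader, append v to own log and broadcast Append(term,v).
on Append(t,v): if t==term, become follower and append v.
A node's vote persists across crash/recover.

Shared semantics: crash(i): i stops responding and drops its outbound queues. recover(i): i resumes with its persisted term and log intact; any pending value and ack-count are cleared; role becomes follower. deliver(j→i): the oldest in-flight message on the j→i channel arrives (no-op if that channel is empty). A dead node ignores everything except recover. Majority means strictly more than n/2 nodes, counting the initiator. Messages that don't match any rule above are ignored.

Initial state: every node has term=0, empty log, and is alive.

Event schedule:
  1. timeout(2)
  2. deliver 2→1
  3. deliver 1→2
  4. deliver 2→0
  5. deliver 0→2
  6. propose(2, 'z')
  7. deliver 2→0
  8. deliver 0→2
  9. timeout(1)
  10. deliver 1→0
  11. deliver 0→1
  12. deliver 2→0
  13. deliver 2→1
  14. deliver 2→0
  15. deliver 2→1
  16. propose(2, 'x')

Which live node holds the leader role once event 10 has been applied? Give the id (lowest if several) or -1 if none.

2

after 1 — timeout(2): n2:cand/t1/[-]
after 2 — deliver 2→1: n1:foll/t1/[-]
after 3 — deliver 1→2: n2:lead/t1/[-]
after 4 — deliver 2→0: n0:foll/t1/[-]
after 5 — deliver 0→2: ·
after 6 — propose(2,'z'): n2:lead/t1/[z]
after 7 — deliver 2→0: n0:foll/t1/[z]
after 8 — deliver 0→2: ·
after 9 — timeout(1): n1:cand/t2/[-]
after 10 — deliver 1→0: n0:foll/t2/[z]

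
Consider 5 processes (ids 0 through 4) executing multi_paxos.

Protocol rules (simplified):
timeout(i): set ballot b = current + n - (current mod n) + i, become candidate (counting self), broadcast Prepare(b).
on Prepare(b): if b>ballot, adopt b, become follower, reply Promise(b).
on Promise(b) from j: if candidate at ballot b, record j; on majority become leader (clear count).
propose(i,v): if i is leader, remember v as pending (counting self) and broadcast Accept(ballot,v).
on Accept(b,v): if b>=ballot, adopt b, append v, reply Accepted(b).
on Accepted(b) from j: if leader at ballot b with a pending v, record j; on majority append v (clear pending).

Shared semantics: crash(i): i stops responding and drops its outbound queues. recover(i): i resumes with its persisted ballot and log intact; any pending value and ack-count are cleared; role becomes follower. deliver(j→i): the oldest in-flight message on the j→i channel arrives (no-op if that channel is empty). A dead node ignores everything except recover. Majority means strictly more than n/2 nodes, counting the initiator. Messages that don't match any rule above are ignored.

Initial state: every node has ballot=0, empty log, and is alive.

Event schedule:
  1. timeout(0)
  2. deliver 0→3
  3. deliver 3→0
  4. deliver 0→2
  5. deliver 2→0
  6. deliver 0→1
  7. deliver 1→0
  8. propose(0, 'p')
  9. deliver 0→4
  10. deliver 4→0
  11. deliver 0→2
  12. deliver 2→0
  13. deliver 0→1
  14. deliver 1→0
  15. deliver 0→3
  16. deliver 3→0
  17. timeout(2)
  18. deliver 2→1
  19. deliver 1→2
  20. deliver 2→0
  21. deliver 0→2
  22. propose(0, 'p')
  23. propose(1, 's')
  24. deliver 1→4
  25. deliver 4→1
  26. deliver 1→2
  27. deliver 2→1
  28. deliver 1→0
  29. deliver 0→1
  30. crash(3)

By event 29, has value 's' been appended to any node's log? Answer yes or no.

step 1 timeout(0): 0={cand,b=5,log=-}
step 2 deliver 0→3: 3={foll,b=5,log=-}
step 3 deliver 3→0: —
step 4 deliver 0→2: 2={foll,b=5,log=-}
step 5 deliver 2→0: 0={lead,b=5,log=-}
step 6 deliver 0→1: 1={foll,b=5,log=-}
step 7 deliver 1→0: —
step 8 propose(0,'p'): —
step 9 deliver 0→4: 4={foll,b=5,log=-}
step 10 deliver 4→0: —
step 11 deliver 0→2: 2={foll,b=5,log=p}
step 12 deliver 2→0: —
step 13 deliver 0→1: 1={foll,b=5,log=p}
step 14 deliver 1→0: 0={lead,b=5,log=p}
step 15 deliver 0→3: 3={foll,b=5,log=p}
step 16 deliver 3→0: —
step 17 timeout(2): 2={cand,b=12,log=p}
step 18 deliver 2→1: 1={foll,b=12,log=p}
step 19 deliver 1→2: —
step 20 deliver 2→0: 0={foll,b=12,log=p}
step 21 deliver 0→2: 2={lead,b=12,log=p}
step 22 propose(0,'p'): —
step 23 propose(1,'s'): —
step 24 deliver 1→4: —
step 25 deliver 4→1: —
step 26 deliver 1→2: —
step 27 deliver 2→1: —
step 28 deliver 1→0: —
step 29 deliver 0→1: —

no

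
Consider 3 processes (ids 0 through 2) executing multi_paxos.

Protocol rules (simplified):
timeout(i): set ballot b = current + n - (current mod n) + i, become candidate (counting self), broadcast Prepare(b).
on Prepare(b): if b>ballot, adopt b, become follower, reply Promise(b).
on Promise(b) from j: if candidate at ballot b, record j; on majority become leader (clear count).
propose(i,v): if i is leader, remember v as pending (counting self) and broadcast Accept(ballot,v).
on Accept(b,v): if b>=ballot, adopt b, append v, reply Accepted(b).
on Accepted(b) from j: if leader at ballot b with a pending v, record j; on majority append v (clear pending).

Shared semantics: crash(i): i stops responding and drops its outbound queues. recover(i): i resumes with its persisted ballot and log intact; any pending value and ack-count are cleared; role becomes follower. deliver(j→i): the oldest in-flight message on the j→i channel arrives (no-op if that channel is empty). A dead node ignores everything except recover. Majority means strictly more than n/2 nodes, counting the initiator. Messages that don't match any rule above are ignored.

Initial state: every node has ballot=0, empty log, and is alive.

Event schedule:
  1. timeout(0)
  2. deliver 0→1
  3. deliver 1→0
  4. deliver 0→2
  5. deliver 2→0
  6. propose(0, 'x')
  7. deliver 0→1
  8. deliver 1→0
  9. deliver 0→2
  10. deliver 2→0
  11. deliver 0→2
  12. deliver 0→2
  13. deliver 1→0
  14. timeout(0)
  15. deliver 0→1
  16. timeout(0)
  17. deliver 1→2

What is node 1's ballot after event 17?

e1 timeout(0): 0[cand,b=3,-]
e2 deliver 0→1: 1[foll,b=3,-]
e3 deliver 1→0: 0[lead,b=3,-]
e4 deliver 0→2: 2[foll,b=3,-]
e5 deliver 2→0: ·
e6 propose(0,'x'): ·
e7 deliver 0→1: 1[foll,b=3,x]
e8 deliver 1→0: 0[lead,b=3,x]
e9 deliver 0→2: 2[foll,b=3,x]
e10 deliver 2→0: ·
e11 deliver 0→2: ·
e12 deliver 0→2: ·
e13 deliver 1→0: ·
e14 timeout(0): 0[cand,b=6,x]
e15 deliver 0→1: 1[foll,b=6,x]
e16 timeout(0): 0[cand,b=9,x]
e17 deliver 1→2: ·

6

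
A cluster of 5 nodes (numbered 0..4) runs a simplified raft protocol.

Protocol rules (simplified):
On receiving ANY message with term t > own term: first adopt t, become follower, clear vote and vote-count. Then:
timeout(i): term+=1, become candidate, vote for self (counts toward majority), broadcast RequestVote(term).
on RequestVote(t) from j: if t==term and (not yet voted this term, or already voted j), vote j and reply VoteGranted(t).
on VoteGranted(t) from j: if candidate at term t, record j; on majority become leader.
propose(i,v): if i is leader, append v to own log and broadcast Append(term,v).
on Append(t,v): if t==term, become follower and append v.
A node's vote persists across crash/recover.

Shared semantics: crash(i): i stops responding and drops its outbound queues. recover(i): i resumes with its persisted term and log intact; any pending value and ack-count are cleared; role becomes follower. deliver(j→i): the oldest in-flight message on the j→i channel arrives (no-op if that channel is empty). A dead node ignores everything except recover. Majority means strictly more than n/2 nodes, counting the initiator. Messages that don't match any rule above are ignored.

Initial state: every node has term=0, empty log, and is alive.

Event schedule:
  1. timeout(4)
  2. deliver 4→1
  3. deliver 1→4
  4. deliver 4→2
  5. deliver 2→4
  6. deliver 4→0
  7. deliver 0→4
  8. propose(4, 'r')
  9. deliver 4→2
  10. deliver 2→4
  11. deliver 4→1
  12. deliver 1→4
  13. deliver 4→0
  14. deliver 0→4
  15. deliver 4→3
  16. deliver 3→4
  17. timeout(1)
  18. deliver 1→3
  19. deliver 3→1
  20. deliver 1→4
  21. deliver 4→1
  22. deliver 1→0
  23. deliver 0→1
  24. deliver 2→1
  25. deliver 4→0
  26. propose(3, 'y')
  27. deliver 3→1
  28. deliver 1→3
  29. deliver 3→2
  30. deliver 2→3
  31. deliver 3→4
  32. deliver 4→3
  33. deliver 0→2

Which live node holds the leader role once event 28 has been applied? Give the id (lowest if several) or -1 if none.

1

after 1 — timeout(4): n4:cand/t1/[-]
after 2 — deliver 4→1: n1:foll/t1/[-]
after 3 — deliver 1→4: ·
after 4 — deliver 4→2: n2:foll/t1/[-]
after 5 — deliver 2→4: n4:lead/t1/[-]
after 6 — deliver 4→0: n0:foll/t1/[-]
after 7 — deliver 0→4: ·
after 8 — propose(4,'r'): n4:lead/t1/[r]
after 9 — deliver 4→2: n2:foll/t1/[r]
after 10 — deliver 2→4: ·
after 11 — deliver 4→1: n1:foll/t1/[r]
after 12 — deliver 1→4: ·
after 13 — deliver 4→0: n0:foll/t1/[r]
after 14 — deliver 0→4: ·
after 15 — deliver 4→3: n3:foll/t1/[-]
after 16 — deliver 3→4: ·
after 17 — timeout(1): n1:cand/t2/[r]
after 18 — deliver 1→3: n3:foll/t2/[-]
after 19 — deliver 3→1: ·
after 20 — deliver 1→4: n4:foll/t2/[r]
after 21 — deliver 4→1: n1:lead/t2/[r]
after 22 — deliver 1→0: n0:foll/t2/[r]
after 23 — deliver 0→1: ·
after 24 — deliver 2→1: ·
after 25 — deliver 4→0: ·
after 26 — propose(3,'y'): ·
after 27 — deliver 3→1: ·
after 28 — deliver 1→3: ·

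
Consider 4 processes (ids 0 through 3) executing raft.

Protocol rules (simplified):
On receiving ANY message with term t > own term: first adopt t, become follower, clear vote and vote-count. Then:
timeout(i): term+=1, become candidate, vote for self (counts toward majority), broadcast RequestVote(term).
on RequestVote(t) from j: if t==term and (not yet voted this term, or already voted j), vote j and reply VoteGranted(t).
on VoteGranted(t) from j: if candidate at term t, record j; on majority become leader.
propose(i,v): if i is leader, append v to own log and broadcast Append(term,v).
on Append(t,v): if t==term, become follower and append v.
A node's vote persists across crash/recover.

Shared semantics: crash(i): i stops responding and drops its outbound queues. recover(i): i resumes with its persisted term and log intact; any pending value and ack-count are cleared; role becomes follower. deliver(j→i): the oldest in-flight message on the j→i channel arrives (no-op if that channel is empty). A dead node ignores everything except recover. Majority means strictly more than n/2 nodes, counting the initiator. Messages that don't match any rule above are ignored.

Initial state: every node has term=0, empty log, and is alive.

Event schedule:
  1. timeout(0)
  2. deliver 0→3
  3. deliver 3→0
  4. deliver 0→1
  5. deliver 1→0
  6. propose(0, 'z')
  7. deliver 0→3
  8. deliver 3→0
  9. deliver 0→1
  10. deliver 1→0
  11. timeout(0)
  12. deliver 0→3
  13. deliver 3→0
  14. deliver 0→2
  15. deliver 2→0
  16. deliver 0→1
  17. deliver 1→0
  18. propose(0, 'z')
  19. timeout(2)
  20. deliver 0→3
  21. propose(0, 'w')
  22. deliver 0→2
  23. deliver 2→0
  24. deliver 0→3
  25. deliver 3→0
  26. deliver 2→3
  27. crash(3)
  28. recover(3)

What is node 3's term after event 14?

e1 timeout(0): 0[cand,t=1,-]
e2 deliver 0→3: 3[foll,t=1,-]
e3 deliver 3→0: ·
e4 deliver 0→1: 1[foll,t=1,-]
e5 deliver 1→0: 0[lead,t=1,-]
e6 propose(0,'z'): 0[lead,t=1,z]
e7 deliver 0→3: 3[foll,t=1,z]
e8 deliver 3→0: ·
e9 deliver 0→1: 1[foll,t=1,z]
e10 deliver 1→0: ·
e11 timeout(0): 0[cand,t=2,z]
e12 deliver 0→3: 3[foll,t=2,z]
e13 deliver 3→0: ·
e14 deliver 0→2: 2[foll,t=1,-]

2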